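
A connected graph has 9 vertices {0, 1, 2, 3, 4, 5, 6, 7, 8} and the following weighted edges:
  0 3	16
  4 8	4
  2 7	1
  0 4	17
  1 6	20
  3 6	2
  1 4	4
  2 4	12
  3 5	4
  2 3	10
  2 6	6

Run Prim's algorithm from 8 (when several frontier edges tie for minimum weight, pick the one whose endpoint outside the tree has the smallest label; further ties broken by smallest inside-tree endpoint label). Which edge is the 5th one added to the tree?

Grow the tree from 8 using Prim:
Step 1: cheapest edge leaving the tree is 4 8 (4); add 4.
Step 2: cheapest edge leaving the tree is 1 4 (4); add 1.
Step 3: cheapest edge leaving the tree is 2 4 (12); add 2.
Step 4: cheapest edge leaving the tree is 2 7 (1); add 7.
Step 5: cheapest edge leaving the tree is 2 6 (6); add 6.
Step 6: cheapest edge leaving the tree is 3 6 (2); add 3.
Step 7: cheapest edge leaving the tree is 3 5 (4); add 5.
Step 8: cheapest edge leaving the tree is 0 3 (16); add 0.
The 5th edge added is 2 6.

2-6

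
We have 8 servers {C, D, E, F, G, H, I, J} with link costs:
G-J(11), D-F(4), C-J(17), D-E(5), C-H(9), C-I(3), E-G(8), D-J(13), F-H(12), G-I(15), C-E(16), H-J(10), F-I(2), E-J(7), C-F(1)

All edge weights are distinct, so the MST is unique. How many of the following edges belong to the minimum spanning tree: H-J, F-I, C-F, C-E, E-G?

3

Kruskal's algorithm — process edges by increasing weight (ties by edge label):
C-F (1): add — endpoints in different components.
F-I (2): add — endpoints in different components.
C-I (3): skip — C and I already connected.
D-F (4): add — endpoints in different components.
D-E (5): add — endpoints in different components.
E-J (7): add — endpoints in different components.
E-G (8): add — endpoints in different components.
C-H (9): add — endpoints in different components.
MST edge set: {C-F, F-I, D-F, D-E, E-J, E-G, C-H}.
Of the listed edges, {F-I, C-F, E-G} are in the MST → 3.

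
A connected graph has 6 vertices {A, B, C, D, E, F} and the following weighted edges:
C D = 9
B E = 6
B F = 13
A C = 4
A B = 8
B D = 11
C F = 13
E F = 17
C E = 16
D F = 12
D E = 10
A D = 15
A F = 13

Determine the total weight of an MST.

39

Prim, starting at A.
Step 1: cheapest edge leaving the tree is A C (4); add C.
Step 2: cheapest edge leaving the tree is A B (8); add B.
Step 3: cheapest edge leaving the tree is B E (6); add E.
Step 4: cheapest edge leaving the tree is C D (9); add D.
Step 5: cheapest edge leaving the tree is D F (12); add F.
MST edges: A C, A B, B E, C D, D F; total weight 4+8+6+9+12 = 39.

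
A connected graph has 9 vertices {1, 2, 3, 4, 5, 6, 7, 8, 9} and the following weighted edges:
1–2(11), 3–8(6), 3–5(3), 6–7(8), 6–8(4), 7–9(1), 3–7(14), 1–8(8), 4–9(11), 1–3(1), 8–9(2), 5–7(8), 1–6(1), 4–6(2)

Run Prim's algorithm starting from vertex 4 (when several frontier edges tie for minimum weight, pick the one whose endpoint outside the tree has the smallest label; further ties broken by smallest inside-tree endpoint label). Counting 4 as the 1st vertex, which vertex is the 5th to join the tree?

Prim's algorithm from 4:
Step 1: cheapest edge leaving the tree is 4–6 (2); add 6.
Step 2: cheapest edge leaving the tree is 1–6 (1); add 1.
Step 3: cheapest edge leaving the tree is 1–3 (1); add 3.
Step 4: cheapest edge leaving the tree is 3–5 (3); add 5.
Step 5: cheapest edge leaving the tree is 6–8 (4); add 8.
Step 6: cheapest edge leaving the tree is 8–9 (2); add 9.
Step 7: cheapest edge leaving the tree is 7–9 (1); add 7.
Step 8: cheapest edge leaving the tree is 1–2 (11); add 2.
Vertex order: 4, 6, 1, 3, 5, 8, 9, 7, 2. The 5th vertex is 5.

5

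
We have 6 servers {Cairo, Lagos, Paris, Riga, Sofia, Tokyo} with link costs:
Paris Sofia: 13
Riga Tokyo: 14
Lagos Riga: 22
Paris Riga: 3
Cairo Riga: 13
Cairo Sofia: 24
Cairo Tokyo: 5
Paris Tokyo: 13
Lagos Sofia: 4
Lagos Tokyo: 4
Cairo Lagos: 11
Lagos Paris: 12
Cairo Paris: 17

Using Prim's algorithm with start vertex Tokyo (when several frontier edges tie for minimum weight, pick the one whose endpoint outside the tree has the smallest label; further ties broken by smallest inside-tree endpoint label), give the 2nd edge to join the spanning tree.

Grow the tree from Tokyo using Prim:
Step 1: frontier [Lagos Tokyo 4, Cairo Tokyo 5, Paris Tokyo 13, Riga Tokyo 14] → take Lagos Tokyo (4); add Lagos.
Step 2: frontier [Lagos Sofia 4, Cairo Lagos 11, Lagos Paris 12, Lagos Riga 22, Cairo Tokyo 5, Paris Tokyo 13, Riga Tokyo 14] → take Lagos Sofia (4); add Sofia.
Step 3: frontier [Cairo Lagos 11, Lagos Paris 12, Lagos Riga 22, Paris Sofia 13, Cairo Sofia 24, Cairo Tokyo 5, Paris Tokyo 13, Riga Tokyo 14] → take Cairo Tokyo (5); add Cairo.
Step 4: frontier [Cairo Riga 13, Cairo Paris 17, Lagos Paris 12, Lagos Riga 22, Paris Sofia 13, Paris Tokyo 13, Riga Tokyo 14] → take Lagos Paris (12); add Paris.
Step 5: frontier [Cairo Riga 13, Lagos Riga 22, Paris Riga 3, Riga Tokyo 14] → take Paris Riga (3); add Riga.
The 2nd edge added is Lagos Sofia.

Lagos-Sofia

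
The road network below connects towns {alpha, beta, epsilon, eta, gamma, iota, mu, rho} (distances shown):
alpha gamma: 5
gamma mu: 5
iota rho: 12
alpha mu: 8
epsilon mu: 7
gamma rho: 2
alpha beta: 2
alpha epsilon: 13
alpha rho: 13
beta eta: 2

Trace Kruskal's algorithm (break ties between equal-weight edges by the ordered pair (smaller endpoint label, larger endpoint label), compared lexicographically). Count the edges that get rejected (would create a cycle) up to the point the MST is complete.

1

Kruskal: consider edges lightest-first.
alpha beta (2): add — endpoints in different components.
beta eta (2): add — endpoints in different components.
gamma rho (2): add — endpoints in different components.
alpha gamma (5): add — endpoints in different components.
gamma mu (5): add — endpoints in different components.
epsilon mu (7): add — endpoints in different components.
alpha mu (8): skip — alpha and mu already connected.
iota rho (12): add — endpoints in different components.
Edges rejected before the tree was complete: 1.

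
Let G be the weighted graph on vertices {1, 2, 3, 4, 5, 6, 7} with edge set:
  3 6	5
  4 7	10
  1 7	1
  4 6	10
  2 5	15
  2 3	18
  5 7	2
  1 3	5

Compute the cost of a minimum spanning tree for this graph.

Kruskal's algorithm — process edges by increasing weight (ties by edge label):
1 7 (1): add. Components now {1,7} {2} {3} {4} {5} {6}
5 7 (2): add. Components now {1,5,7} {2} {3} {4} {6}
1 3 (5): add. Components now {1,3,5,7} {2} {4} {6}
3 6 (5): add. Components now {1,3,5,6,7} {2} {4}
4 6 (10): add. Components now {1,3,4,5,6,7} {2}
4 7 (10): skip — 4 and 7 already connected.
2 5 (15): add. Components now {1,2,3,4,5,6,7}
MST edges: 1 7, 5 7, 1 3, 3 6, 4 6, 2 5; total weight 1+2+5+5+10+15 = 38.

38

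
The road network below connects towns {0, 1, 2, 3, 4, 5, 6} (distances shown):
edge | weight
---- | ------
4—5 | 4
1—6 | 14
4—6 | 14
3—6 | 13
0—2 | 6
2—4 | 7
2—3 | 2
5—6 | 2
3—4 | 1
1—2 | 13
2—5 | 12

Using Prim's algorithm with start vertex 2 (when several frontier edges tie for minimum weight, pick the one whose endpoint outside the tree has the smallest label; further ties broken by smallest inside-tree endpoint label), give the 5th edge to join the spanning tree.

0-2

Prim, starting at 2.
Step 1: cheapest edge leaving the tree is 2—3 (2); add 3.
Step 2: cheapest edge leaving the tree is 3—4 (1); add 4.
Step 3: cheapest edge leaving the tree is 4—5 (4); add 5.
Step 4: cheapest edge leaving the tree is 5—6 (2); add 6.
Step 5: cheapest edge leaving the tree is 0—2 (6); add 0.
Step 6: cheapest edge leaving the tree is 1—2 (13); add 1.
The 5th edge added is 0—2.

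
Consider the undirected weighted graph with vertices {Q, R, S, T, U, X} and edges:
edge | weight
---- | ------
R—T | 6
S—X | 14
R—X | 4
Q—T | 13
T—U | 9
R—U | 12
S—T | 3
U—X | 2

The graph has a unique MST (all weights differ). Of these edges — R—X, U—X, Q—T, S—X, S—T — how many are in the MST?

4

Kruskal's algorithm — process edges by increasing weight (ties by edge label):
U—X (2): add. Components now {R} {U,X} {S} {Q} {T}
S—T (3): add. Components now {R} {U,X} {S,T} {Q}
R—X (4): add. Components now {R,U,X} {S,T} {Q}
R—T (6): add. Components now {R,S,T,U,X} {Q}
T—U (9): skip — T and U already connected.
R—U (12): skip — R and U already connected.
Q—T (13): add. Components now {Q,R,S,T,U,X}
MST edge set: {U—X, S—T, R—X, R—T, Q—T}.
Of the listed edges, {R—X, U—X, Q—T, S—T} are in the MST → 4.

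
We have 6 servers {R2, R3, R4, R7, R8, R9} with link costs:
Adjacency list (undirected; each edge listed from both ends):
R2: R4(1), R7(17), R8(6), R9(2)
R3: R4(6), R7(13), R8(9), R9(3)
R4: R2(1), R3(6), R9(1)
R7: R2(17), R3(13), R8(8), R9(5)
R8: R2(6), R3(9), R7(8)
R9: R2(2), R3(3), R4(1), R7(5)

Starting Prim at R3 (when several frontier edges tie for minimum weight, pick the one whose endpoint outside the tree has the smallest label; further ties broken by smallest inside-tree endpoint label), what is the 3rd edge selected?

Grow the tree from R3 using Prim:
Step 1: frontier [R3—R9 3, R3—R4 6, R3—R8 9, R3—R7 13] → take R3—R9 (3); add R9.
Step 2: frontier [R3—R4 6, R3—R8 9, R3—R7 13, R4—R9 1, R2—R9 2, R7—R9 5] → take R4—R9 (1); add R4.
Step 3: frontier [R3—R8 9, R3—R7 13, R2—R4 1, R2—R9 2, R7—R9 5] → take R2—R4 (1); add R2.
Step 4: frontier [R2—R8 6, R2—R7 17, R3—R8 9, R3—R7 13, R7—R9 5] → take R7—R9 (5); add R7.
Step 5: frontier [R2—R8 6, R3—R8 9, R7—R8 8] → take R2—R8 (6); add R8.
The 3rd edge added is R2—R4.

R2-R4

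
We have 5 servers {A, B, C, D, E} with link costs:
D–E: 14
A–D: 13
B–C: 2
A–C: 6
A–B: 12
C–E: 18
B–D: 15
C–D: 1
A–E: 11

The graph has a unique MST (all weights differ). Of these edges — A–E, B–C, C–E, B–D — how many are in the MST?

Kruskal: consider edges lightest-first.
C–D (1): add — endpoints in different components.
B–C (2): add — endpoints in different components.
A–C (6): add — endpoints in different components.
A–E (11): add — endpoints in different components.
MST edge set: {C–D, B–C, A–C, A–E}.
Of the listed edges, {A–E, B–C} are in the MST → 2.

2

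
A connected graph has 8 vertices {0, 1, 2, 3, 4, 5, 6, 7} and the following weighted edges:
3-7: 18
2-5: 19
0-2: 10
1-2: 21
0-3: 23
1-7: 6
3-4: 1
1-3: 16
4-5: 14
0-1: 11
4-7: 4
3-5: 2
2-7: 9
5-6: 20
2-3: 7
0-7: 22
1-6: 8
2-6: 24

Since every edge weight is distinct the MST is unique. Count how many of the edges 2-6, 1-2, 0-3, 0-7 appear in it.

0

Kruskal's algorithm — process edges by increasing weight (ties by edge label):
3-4 (1): add — endpoints in different components.
3-5 (2): add — endpoints in different components.
4-7 (4): add — endpoints in different components.
1-7 (6): add — endpoints in different components.
2-3 (7): add — endpoints in different components.
1-6 (8): add — endpoints in different components.
2-7 (9): skip — 2 and 7 already connected.
0-2 (10): add — endpoints in different components.
MST edge set: {3-4, 3-5, 4-7, 1-7, 2-3, 1-6, 0-2}.
Of the listed edges, {} are in the MST → 0.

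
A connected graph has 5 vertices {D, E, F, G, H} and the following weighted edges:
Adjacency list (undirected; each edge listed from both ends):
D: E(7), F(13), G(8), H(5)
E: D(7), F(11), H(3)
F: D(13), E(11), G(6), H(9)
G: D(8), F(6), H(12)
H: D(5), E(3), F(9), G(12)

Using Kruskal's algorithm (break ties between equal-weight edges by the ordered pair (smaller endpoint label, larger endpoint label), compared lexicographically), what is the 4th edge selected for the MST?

Kruskal: consider edges lightest-first.
E–H (3): add. Components now {D} {E,H} {F} {G}
D–H (5): add. Components now {D,E,H} {F} {G}
F–G (6): add. Components now {D,E,H} {F,G}
D–E (7): skip — D and E already connected.
D–G (8): add. Components now {D,E,F,G,H}
The 4th edge added is D–G.

D-G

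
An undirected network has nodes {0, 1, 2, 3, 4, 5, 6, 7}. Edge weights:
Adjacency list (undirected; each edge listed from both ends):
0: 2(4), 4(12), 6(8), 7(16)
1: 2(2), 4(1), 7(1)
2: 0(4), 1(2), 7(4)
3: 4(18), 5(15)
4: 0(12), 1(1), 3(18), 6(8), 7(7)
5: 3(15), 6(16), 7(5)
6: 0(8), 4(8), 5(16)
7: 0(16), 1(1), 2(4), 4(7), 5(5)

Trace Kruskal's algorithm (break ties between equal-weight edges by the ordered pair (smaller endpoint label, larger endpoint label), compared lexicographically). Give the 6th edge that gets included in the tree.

0-6

Kruskal: consider edges lightest-first.
1-4 (1): add — endpoints in different components.
1-7 (1): add — endpoints in different components.
1-2 (2): add — endpoints in different components.
0-2 (4): add — endpoints in different components.
2-7 (4): skip — 2 and 7 already connected.
5-7 (5): add — endpoints in different components.
4-7 (7): skip — 4 and 7 already connected.
0-6 (8): add — endpoints in different components.
4-6 (8): skip — 4 and 6 already connected.
0-4 (12): skip — 0 and 4 already connected.
3-5 (15): add — endpoints in different components.
The 6th edge added is 0-6.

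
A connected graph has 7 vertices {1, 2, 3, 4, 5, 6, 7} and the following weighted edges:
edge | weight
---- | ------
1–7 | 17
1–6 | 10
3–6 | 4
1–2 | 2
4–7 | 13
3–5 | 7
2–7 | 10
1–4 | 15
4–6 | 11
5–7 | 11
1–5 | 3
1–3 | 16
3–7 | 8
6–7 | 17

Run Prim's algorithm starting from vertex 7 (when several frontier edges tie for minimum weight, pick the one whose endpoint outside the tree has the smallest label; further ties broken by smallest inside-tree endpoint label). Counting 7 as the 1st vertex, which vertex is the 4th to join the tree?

Prim, starting at 7.
Step 1: cheapest edge leaving the tree is 3–7 (8); add 3.
Step 2: cheapest edge leaving the tree is 3–6 (4); add 6.
Step 3: cheapest edge leaving the tree is 3–5 (7); add 5.
Step 4: cheapest edge leaving the tree is 1–5 (3); add 1.
Step 5: cheapest edge leaving the tree is 1–2 (2); add 2.
Step 6: cheapest edge leaving the tree is 4–6 (11); add 4.
Vertex order: 7, 3, 6, 5, 1, 2, 4. The 4th vertex is 5.

5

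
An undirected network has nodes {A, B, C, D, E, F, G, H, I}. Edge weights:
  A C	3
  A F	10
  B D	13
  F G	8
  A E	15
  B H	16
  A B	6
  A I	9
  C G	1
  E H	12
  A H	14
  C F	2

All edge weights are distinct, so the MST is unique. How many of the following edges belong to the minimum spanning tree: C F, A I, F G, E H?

3

Sort edges by weight, then run Kruskal:
C G (1): add — endpoints in different components.
C F (2): add — endpoints in different components.
A C (3): add — endpoints in different components.
A B (6): add — endpoints in different components.
F G (8): skip — F and G already connected.
A I (9): add — endpoints in different components.
A F (10): skip — A and F already connected.
E H (12): add — endpoints in different components.
B D (13): add — endpoints in different components.
A H (14): add — endpoints in different components.
MST edge set: {C G, C F, A C, A B, A I, E H, B D, A H}.
Of the listed edges, {C F, A I, E H} are in the MST → 3.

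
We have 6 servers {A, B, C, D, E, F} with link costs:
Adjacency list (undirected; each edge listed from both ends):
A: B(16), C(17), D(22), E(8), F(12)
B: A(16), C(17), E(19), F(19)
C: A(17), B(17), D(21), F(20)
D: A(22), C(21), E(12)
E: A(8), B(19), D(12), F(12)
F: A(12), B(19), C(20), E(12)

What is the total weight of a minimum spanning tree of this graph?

65

Grow the tree from B using Prim:
Step 1: cheapest edge leaving the tree is A–B (16); add A.
Step 2: cheapest edge leaving the tree is A–E (8); add E.
Step 3: cheapest edge leaving the tree is D–E (12); add D.
Step 4: cheapest edge leaving the tree is A–F (12); add F.
Step 5: cheapest edge leaving the tree is A–C (17); add C.
MST edges: A–B, A–E, D–E, A–F, A–C; total weight 16+8+12+12+17 = 65.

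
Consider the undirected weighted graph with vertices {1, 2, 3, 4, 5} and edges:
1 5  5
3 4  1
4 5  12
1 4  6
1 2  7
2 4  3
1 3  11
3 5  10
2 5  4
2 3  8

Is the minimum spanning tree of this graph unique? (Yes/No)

Kruskal: consider edges lightest-first.
3 4 (1): add. Components now {1} {2} {3,4} {5}
2 4 (3): add. Components now {1} {2,3,4} {5}
2 5 (4): add. Components now {1} {2,3,4,5}
1 5 (5): add. Components now {1,2,3,4,5}
Every non-tree edge has weight strictly greater than the heaviest edge on the tree path between its endpoints, so the MST is unique.

Yes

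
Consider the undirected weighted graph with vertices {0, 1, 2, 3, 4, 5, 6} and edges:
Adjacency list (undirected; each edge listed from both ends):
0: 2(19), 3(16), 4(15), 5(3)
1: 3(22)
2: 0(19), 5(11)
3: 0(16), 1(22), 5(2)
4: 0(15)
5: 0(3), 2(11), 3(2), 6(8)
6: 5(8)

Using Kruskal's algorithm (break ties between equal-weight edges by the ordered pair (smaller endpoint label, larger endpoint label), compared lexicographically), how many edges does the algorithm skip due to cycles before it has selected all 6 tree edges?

2

Sort edges by weight, then run Kruskal:
3–5 (2): add. Components now {0} {1} {2} {3,5} {4} {6}
0–5 (3): add. Components now {0,3,5} {1} {2} {4} {6}
5–6 (8): add. Components now {0,3,5,6} {1} {2} {4}
2–5 (11): add. Components now {0,2,3,5,6} {1} {4}
0–4 (15): add. Components now {0,2,3,4,5,6} {1}
0–3 (16): skip — 0 and 3 already connected.
0–2 (19): skip — 0 and 2 already connected.
1–3 (22): add. Components now {0,1,2,3,4,5,6}
Edges rejected before the tree was complete: 2.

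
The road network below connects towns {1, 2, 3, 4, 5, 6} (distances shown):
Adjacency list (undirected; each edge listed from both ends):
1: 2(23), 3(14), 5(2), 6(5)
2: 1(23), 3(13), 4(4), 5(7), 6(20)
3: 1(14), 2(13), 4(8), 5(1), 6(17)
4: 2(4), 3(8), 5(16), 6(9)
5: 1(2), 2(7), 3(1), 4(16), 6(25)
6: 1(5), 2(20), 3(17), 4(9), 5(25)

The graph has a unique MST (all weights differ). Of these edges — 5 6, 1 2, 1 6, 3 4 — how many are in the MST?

Kruskal: consider edges lightest-first.
3 5 (1): add — endpoints in different components.
1 5 (2): add — endpoints in different components.
2 4 (4): add — endpoints in different components.
1 6 (5): add — endpoints in different components.
2 5 (7): add — endpoints in different components.
MST edge set: {3 5, 1 5, 2 4, 1 6, 2 5}.
Of the listed edges, {1 6} are in the MST → 1.

1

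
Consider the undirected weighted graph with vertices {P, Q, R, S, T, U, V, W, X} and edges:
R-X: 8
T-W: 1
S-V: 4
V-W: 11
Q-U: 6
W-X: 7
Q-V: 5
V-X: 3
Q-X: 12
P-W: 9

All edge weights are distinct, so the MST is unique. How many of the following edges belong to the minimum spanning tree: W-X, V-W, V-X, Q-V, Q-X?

Kruskal's algorithm — process edges by increasing weight (ties by edge label):
T-W (1): add — endpoints in different components.
V-X (3): add — endpoints in different components.
S-V (4): add — endpoints in different components.
Q-V (5): add — endpoints in different components.
Q-U (6): add — endpoints in different components.
W-X (7): add — endpoints in different components.
R-X (8): add — endpoints in different components.
P-W (9): add — endpoints in different components.
MST edge set: {T-W, V-X, S-V, Q-V, Q-U, W-X, R-X, P-W}.
Of the listed edges, {W-X, V-X, Q-V} are in the MST → 3.

3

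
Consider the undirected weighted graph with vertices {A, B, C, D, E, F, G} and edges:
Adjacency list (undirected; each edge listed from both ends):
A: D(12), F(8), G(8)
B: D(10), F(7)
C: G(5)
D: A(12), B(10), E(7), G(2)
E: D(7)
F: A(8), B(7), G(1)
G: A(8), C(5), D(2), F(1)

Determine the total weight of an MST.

Sort edges by weight, then run Kruskal:
F—G (1): add. Components now {A} {B} {C} {D} {E} {F,G}
D—G (2): add. Components now {A} {B} {C} {D,F,G} {E}
C—G (5): add. Components now {A} {B} {C,D,F,G} {E}
B—F (7): add. Components now {A} {B,C,D,F,G} {E}
D—E (7): add. Components now {A} {B,C,D,E,F,G}
A—F (8): add. Components now {A,B,C,D,E,F,G}
MST edges: F—G, D—G, C—G, B—F, D—E, A—F; total weight 1+2+5+7+7+8 = 30.

30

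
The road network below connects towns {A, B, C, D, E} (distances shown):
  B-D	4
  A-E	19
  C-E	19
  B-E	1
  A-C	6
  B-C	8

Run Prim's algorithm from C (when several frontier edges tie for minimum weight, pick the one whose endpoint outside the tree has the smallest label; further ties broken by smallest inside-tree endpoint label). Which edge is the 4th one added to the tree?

B-D

Prim, starting at C.
Step 1: cheapest edge leaving the tree is A-C (6); add A.
Step 2: cheapest edge leaving the tree is B-C (8); add B.
Step 3: cheapest edge leaving the tree is B-E (1); add E.
Step 4: cheapest edge leaving the tree is B-D (4); add D.
The 4th edge added is B-D.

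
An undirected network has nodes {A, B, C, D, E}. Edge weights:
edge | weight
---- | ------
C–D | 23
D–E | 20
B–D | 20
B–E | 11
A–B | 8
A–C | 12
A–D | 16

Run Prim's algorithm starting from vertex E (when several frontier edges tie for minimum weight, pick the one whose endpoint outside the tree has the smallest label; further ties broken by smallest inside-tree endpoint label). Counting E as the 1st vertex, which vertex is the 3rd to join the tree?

Prim's algorithm from E:
Step 1: frontier [B–E 11, D–E 20] → take B–E (11); add B.
Step 2: frontier [A–B 8, B–D 20, D–E 20] → take A–B (8); add A.
Step 3: frontier [A–C 12, A–D 16, B–D 20, D–E 20] → take A–C (12); add C.
Step 4: frontier [A–D 16, B–D 20, C–D 23, D–E 20] → take A–D (16); add D.
Vertex order: E, B, A, C, D. The 3rd vertex is A.

A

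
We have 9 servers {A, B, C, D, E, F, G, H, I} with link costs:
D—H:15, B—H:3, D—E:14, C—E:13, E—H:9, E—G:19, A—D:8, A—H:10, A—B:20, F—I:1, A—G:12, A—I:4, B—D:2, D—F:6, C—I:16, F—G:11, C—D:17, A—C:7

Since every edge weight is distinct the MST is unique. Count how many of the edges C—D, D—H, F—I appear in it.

1

Kruskal: consider edges lightest-first.
F—I (1): add — endpoints in different components.
B—D (2): add — endpoints in different components.
B—H (3): add — endpoints in different components.
A—I (4): add — endpoints in different components.
D—F (6): add — endpoints in different components.
A—C (7): add — endpoints in different components.
A—D (8): skip — A and D already connected.
E—H (9): add — endpoints in different components.
A—H (10): skip — A and H already connected.
F—G (11): add — endpoints in different components.
MST edge set: {F—I, B—D, B—H, A—I, D—F, A—C, E—H, F—G}.
Of the listed edges, {F—I} are in the MST → 1.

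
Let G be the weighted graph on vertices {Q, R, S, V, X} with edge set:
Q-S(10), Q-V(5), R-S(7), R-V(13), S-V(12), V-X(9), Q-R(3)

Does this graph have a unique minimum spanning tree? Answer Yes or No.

Kruskal's algorithm — process edges by increasing weight (ties by edge label):
Q-R (3): add — endpoints in different components.
Q-V (5): add — endpoints in different components.
R-S (7): add — endpoints in different components.
V-X (9): add — endpoints in different components.
Every non-tree edge has weight strictly greater than the heaviest edge on the tree path between its endpoints, so the MST is unique.

Yes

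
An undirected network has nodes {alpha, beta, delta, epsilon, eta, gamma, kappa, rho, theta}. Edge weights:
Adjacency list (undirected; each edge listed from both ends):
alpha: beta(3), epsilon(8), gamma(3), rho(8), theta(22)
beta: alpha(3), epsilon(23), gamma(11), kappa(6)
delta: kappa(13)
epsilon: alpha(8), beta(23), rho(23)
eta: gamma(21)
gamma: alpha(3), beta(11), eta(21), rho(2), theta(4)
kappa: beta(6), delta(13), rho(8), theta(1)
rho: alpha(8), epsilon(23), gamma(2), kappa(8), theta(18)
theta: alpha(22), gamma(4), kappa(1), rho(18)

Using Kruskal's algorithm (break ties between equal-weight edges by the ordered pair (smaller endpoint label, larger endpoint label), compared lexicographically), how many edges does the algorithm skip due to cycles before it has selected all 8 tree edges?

Sort edges by weight, then run Kruskal:
kappa theta (1): add — endpoints in different components.
gamma rho (2): add — endpoints in different components.
alpha beta (3): add — endpoints in different components.
alpha gamma (3): add — endpoints in different components.
gamma theta (4): add — endpoints in different components.
beta kappa (6): skip — kappa and beta already connected.
alpha epsilon (8): add — endpoints in different components.
alpha rho (8): skip — rho and alpha already connected.
kappa rho (8): skip — rho and kappa already connected.
beta gamma (11): skip — gamma and beta already connected.
delta kappa (13): add — endpoints in different components.
rho theta (18): skip — rho and theta already connected.
eta gamma (21): add — endpoints in different components.
Edges rejected before the tree was complete: 5.

5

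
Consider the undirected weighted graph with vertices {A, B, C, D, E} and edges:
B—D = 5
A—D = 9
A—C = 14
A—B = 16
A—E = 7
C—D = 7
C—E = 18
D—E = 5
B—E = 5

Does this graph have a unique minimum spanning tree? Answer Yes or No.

No

Kruskal: consider edges lightest-first.
B—D (5): add — endpoints in different components.
B—E (5): add — endpoints in different components.
D—E (5): skip — D and E already connected.
A—E (7): add — endpoints in different components.
C—D (7): add — endpoints in different components.
Non-tree edge D—E has weight 5, equal to the heaviest edge on its tree cycle — swapping gives another MST of the same weight. Not unique.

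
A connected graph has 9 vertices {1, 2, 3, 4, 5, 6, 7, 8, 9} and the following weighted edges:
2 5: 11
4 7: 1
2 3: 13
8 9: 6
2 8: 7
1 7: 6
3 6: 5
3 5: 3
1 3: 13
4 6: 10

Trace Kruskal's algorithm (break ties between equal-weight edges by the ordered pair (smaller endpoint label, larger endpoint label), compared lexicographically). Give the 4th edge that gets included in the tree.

Kruskal's algorithm — process edges by increasing weight (ties by edge label):
4 7 (1): add — endpoints in different components.
3 5 (3): add — endpoints in different components.
3 6 (5): add — endpoints in different components.
1 7 (6): add — endpoints in different components.
8 9 (6): add — endpoints in different components.
2 8 (7): add — endpoints in different components.
4 6 (10): add — endpoints in different components.
2 5 (11): add — endpoints in different components.
The 4th edge added is 1 7.

1-7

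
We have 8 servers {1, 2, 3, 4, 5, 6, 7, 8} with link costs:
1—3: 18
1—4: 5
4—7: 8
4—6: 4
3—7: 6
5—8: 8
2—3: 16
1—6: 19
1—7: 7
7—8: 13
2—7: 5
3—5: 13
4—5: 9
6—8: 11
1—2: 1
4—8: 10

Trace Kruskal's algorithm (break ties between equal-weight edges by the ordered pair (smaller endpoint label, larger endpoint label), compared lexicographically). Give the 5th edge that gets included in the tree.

Kruskal's algorithm — process edges by increasing weight (ties by edge label):
1—2 (1): add — endpoints in different components.
4—6 (4): add — endpoints in different components.
1—4 (5): add — endpoints in different components.
2—7 (5): add — endpoints in different components.
3—7 (6): add — endpoints in different components.
1—7 (7): skip — 1 and 7 already connected.
4—7 (8): skip — 4 and 7 already connected.
5—8 (8): add — endpoints in different components.
4—5 (9): add — endpoints in different components.
The 5th edge added is 3—7.

3-7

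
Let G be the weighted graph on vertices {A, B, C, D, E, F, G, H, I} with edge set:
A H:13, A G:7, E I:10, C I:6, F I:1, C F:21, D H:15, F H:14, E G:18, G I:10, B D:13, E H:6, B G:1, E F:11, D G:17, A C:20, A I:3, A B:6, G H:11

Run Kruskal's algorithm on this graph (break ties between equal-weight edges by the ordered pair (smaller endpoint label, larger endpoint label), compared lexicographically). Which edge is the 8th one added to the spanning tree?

Sort edges by weight, then run Kruskal:
B G (1): add — endpoints in different components.
F I (1): add — endpoints in different components.
A I (3): add — endpoints in different components.
A B (6): add — endpoints in different components.
C I (6): add — endpoints in different components.
E H (6): add — endpoints in different components.
A G (7): skip — A and G already connected.
E I (10): add — endpoints in different components.
G I (10): skip — G and I already connected.
E F (11): skip — E and F already connected.
G H (11): skip — G and H already connected.
A H (13): skip — A and H already connected.
B D (13): add — endpoints in different components.
The 8th edge added is B D.

B-D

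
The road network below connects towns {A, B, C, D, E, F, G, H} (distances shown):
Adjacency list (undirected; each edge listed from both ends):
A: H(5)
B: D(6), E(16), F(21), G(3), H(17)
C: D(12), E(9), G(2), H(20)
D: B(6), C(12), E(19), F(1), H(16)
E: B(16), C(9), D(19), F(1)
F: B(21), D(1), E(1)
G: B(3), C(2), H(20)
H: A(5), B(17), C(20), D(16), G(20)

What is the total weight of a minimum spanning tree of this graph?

Prim's algorithm from D:
Step 1: cheapest edge leaving the tree is D—F (1); add F.
Step 2: cheapest edge leaving the tree is E—F (1); add E.
Step 3: cheapest edge leaving the tree is B—D (6); add B.
Step 4: cheapest edge leaving the tree is B—G (3); add G.
Step 5: cheapest edge leaving the tree is C—G (2); add C.
Step 6: cheapest edge leaving the tree is D—H (16); add H.
Step 7: cheapest edge leaving the tree is A—H (5); add A.
MST edges: D—F, E—F, B—D, B—G, C—G, D—H, A—H; total weight 1+1+6+3+2+16+5 = 34.

34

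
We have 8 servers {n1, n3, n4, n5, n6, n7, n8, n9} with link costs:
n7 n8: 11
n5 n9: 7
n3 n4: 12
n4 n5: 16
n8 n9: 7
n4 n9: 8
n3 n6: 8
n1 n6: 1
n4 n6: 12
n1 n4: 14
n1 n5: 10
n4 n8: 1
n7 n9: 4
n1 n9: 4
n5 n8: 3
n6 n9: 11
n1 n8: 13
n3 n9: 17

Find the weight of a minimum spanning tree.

Sort edges by weight, then run Kruskal:
n1 n6 (1): add — endpoints in different components.
n4 n8 (1): add — endpoints in different components.
n5 n8 (3): add — endpoints in different components.
n1 n9 (4): add — endpoints in different components.
n7 n9 (4): add — endpoints in different components.
n5 n9 (7): add — endpoints in different components.
n8 n9 (7): skip — n8 and n9 already connected.
n3 n6 (8): add — endpoints in different components.
MST edges: n1 n6, n4 n8, n5 n8, n1 n9, n7 n9, n5 n9, n3 n6; total weight 1+1+3+4+4+7+8 = 28.

28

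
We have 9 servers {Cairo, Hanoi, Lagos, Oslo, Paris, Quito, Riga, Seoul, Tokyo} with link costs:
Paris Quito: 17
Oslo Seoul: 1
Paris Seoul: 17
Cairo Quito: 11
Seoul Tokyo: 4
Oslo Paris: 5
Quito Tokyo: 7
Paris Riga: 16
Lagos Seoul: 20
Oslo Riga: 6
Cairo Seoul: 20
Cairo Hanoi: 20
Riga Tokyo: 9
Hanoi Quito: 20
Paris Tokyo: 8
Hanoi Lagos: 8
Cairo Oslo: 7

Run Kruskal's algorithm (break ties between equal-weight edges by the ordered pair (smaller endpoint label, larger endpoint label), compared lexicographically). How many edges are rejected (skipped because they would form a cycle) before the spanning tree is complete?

Kruskal's algorithm — process edges by increasing weight (ties by edge label):
Oslo Seoul (1): add — endpoints in different components.
Seoul Tokyo (4): add — endpoints in different components.
Oslo Paris (5): add — endpoints in different components.
Oslo Riga (6): add — endpoints in different components.
Cairo Oslo (7): add — endpoints in different components.
Quito Tokyo (7): add — endpoints in different components.
Hanoi Lagos (8): add — endpoints in different components.
Paris Tokyo (8): skip — Tokyo and Paris already connected.
Riga Tokyo (9): skip — Riga and Tokyo already connected.
Cairo Quito (11): skip — Cairo and Quito already connected.
Paris Riga (16): skip — Riga and Paris already connected.
Paris Quito (17): skip — Quito and Paris already connected.
Paris Seoul (17): skip — Paris and Seoul already connected.
Cairo Hanoi (20): add — endpoints in different components.
Edges rejected before the tree was complete: 6.

6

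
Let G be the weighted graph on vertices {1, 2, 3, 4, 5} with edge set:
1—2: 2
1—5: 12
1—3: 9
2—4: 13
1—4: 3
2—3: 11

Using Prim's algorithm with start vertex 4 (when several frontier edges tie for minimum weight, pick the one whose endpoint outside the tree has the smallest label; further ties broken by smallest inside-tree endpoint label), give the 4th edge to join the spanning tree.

1-5

Prim, starting at 4.
Step 1: cheapest edge leaving the tree is 1—4 (3); add 1.
Step 2: cheapest edge leaving the tree is 1—2 (2); add 2.
Step 3: cheapest edge leaving the tree is 1—3 (9); add 3.
Step 4: cheapest edge leaving the tree is 1—5 (12); add 5.
The 4th edge added is 1—5.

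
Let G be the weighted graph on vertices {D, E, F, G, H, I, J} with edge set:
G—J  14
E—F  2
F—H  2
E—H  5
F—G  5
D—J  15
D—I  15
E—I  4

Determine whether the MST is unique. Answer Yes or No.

Sort edges by weight, then run Kruskal:
E—F (2): add — endpoints in different components.
F—H (2): add — endpoints in different components.
E—I (4): add — endpoints in different components.
E—H (5): skip — E and H already connected.
F—G (5): add — endpoints in different components.
G—J (14): add — endpoints in different components.
D—I (15): add — endpoints in different components.
Non-tree edge D—J has weight 15, equal to the heaviest edge on its tree cycle — swapping gives another MST of the same weight. Not unique.

No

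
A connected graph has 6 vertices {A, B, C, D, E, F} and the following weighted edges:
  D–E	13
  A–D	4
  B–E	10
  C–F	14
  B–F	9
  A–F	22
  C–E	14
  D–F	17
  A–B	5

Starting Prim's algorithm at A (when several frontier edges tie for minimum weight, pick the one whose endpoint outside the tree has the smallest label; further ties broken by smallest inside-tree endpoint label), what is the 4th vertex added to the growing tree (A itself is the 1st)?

Prim, starting at A.
Step 1: cheapest edge leaving the tree is A–D (4); add D.
Step 2: cheapest edge leaving the tree is A–B (5); add B.
Step 3: cheapest edge leaving the tree is B–F (9); add F.
Step 4: cheapest edge leaving the tree is B–E (10); add E.
Step 5: cheapest edge leaving the tree is C–E (14); add C.
Vertex order: A, D, B, F, E, C. The 4th vertex is F.

F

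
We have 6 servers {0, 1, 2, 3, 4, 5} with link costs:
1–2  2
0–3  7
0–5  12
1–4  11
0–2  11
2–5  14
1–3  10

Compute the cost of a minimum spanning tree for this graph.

42

Kruskal: consider edges lightest-first.
1–2 (2): add. Components now {0} {1,2} {3} {4} {5}
0–3 (7): add. Components now {0,3} {1,2} {4} {5}
1–3 (10): add. Components now {0,1,2,3} {4} {5}
0–2 (11): skip — 0 and 2 already connected.
1–4 (11): add. Components now {0,1,2,3,4} {5}
0–5 (12): add. Components now {0,1,2,3,4,5}
MST edges: 1–2, 0–3, 1–3, 1–4, 0–5; total weight 2+7+10+11+12 = 42.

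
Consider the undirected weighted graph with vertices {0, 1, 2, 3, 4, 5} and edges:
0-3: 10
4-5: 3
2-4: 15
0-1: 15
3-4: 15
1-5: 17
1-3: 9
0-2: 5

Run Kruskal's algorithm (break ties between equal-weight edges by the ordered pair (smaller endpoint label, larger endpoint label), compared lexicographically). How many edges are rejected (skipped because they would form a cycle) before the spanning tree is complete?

Kruskal's algorithm — process edges by increasing weight (ties by edge label):
4-5 (3): add — endpoints in different components.
0-2 (5): add — endpoints in different components.
1-3 (9): add — endpoints in different components.
0-3 (10): add — endpoints in different components.
0-1 (15): skip — 0 and 1 already connected.
2-4 (15): add — endpoints in different components.
Edges rejected before the tree was complete: 1.

1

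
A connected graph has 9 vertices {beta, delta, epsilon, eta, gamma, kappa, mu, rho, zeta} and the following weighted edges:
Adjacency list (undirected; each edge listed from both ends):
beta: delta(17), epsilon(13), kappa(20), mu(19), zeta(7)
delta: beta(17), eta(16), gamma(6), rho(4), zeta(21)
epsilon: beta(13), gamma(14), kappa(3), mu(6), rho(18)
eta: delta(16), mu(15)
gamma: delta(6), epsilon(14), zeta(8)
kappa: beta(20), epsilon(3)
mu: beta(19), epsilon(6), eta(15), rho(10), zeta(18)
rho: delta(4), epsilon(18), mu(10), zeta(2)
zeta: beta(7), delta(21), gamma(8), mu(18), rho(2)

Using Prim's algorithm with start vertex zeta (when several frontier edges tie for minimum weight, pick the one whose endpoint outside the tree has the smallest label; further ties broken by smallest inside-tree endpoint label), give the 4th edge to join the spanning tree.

beta-zeta

Prim, starting at zeta.
Step 1: cheapest edge leaving the tree is rho—zeta (2); add rho.
Step 2: cheapest edge leaving the tree is delta—rho (4); add delta.
Step 3: cheapest edge leaving the tree is delta—gamma (6); add gamma.
Step 4: cheapest edge leaving the tree is beta—zeta (7); add beta.
Step 5: cheapest edge leaving the tree is mu—rho (10); add mu.
Step 6: cheapest edge leaving the tree is epsilon—mu (6); add epsilon.
Step 7: cheapest edge leaving the tree is epsilon—kappa (3); add kappa.
Step 8: cheapest edge leaving the tree is eta—mu (15); add eta.
The 4th edge added is beta—zeta.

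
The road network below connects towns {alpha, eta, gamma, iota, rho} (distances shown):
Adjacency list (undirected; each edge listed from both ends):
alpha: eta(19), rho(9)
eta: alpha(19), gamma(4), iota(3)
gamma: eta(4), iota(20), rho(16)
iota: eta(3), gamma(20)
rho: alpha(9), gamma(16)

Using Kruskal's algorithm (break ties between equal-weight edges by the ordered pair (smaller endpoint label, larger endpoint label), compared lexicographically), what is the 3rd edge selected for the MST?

alpha-rho

Sort edges by weight, then run Kruskal:
eta—iota (3): add. Components now {rho} {eta,iota} {gamma} {alpha}
eta—gamma (4): add. Components now {rho} {eta,gamma,iota} {alpha}
alpha—rho (9): add. Components now {alpha,rho} {eta,gamma,iota}
gamma—rho (16): add. Components now {alpha,eta,gamma,iota,rho}
The 3rd edge added is alpha—rho.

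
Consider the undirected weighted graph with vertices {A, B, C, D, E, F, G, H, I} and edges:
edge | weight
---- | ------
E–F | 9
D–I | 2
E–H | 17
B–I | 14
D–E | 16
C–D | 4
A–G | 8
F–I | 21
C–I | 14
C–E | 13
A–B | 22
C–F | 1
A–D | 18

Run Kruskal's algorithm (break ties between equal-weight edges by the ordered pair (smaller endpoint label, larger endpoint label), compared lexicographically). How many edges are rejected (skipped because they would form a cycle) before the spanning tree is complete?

Kruskal: consider edges lightest-first.
C–F (1): add — endpoints in different components.
D–I (2): add — endpoints in different components.
C–D (4): add — endpoints in different components.
A–G (8): add — endpoints in different components.
E–F (9): add — endpoints in different components.
C–E (13): skip — C and E already connected.
B–I (14): add — endpoints in different components.
C–I (14): skip — C and I already connected.
D–E (16): skip — D and E already connected.
E–H (17): add — endpoints in different components.
A–D (18): add — endpoints in different components.
Edges rejected before the tree was complete: 3.

3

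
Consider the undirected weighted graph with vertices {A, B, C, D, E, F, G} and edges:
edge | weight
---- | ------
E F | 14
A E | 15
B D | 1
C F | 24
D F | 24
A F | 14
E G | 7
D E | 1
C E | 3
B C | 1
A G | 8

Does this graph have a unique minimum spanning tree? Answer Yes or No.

No

Kruskal's algorithm — process edges by increasing weight (ties by edge label):
B C (1): add. Components now {A} {B,C} {D} {E} {F} {G}
B D (1): add. Components now {A} {B,C,D} {E} {F} {G}
D E (1): add. Components now {A} {B,C,D,E} {F} {G}
C E (3): skip — C and E already connected.
E G (7): add. Components now {A} {B,C,D,E,G} {F}
A G (8): add. Components now {A,B,C,D,E,G} {F}
A F (14): add. Components now {A,B,C,D,E,F,G}
Non-tree edge E F has weight 14, equal to the heaviest edge on its tree cycle — swapping gives another MST of the same weight. Not unique.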